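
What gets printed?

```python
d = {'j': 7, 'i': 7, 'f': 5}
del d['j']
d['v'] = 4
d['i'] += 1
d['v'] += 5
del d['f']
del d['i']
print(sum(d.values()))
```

del 'j' → {'i': 7, 'f': 5}
d['v'] = 4 → {'i': 7, 'f': 5, 'v': 4}
d['i'] = 7+1 = 8 → {'i': 8, 'f': 5, 'v': 4}
d['v'] = 4+5 = 9 → {'i': 8, 'f': 5, 'v': 9}
del 'f' → {'i': 8, 'v': 9}
del 'i' → {'v': 9}
sum of values = 9

9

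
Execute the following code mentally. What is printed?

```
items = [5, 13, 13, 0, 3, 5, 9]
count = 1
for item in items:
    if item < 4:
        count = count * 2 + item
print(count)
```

7

item=5: not <4
item=13: not <4
item=13: not <4
item=0: <4, count = 1*2+0 = 2
item=3: <4, count = 2*2+3 = 7
item=5: not <4
item=9: not <4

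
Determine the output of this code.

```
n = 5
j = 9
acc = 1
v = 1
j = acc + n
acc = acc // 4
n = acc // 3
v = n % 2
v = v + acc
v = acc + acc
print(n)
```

j = 1+5 = 6
acc = 1//4 = 0
n = 0//3 = 0
v = 0%2 = 0
v = 0+0 = 0
v = 0+0 = 0

0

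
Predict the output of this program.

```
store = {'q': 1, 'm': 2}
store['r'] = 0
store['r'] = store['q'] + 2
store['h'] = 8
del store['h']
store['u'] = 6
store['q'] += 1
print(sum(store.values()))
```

store['r'] = 0 → {'q': 1, 'm': 2, 'r': 0}
store['r'] = store['q']+2 = 3 → {'q': 1, 'm': 2, 'r': 3}
store['h'] = 8 → {'q': 1, 'm': 2, 'r': 3, 'h': 8}
del 'h' → {'q': 1, 'm': 2, 'r': 3}
store['u'] = 6 → {'q': 1, 'm': 2, 'r': 3, 'u': 6}
store['q'] = 1+1 = 2 → {'q': 2, 'm': 2, 'r': 3, 'u': 6}
sum of values = 13

13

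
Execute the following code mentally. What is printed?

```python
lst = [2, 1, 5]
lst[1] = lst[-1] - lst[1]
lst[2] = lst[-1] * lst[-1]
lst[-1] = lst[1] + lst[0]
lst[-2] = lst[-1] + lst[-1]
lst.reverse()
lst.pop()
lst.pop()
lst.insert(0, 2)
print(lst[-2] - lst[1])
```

-4

lst[1] = lst[-1]-lst[1] = 5-1 = 4 → [2, 4, 5]
lst[2] = lst[-1]*lst[-1] = 5*5 = 25 → [2, 4, 25]
lst[-1] = lst[1]+lst[0] = 4+2 = 6 → [2, 4, 6]
lst[-2] = lst[-1]+lst[-1] = 6+6 = 12 → [2, 12, 6]
reverse → [6, 12, 2]
pop() removes 2 → [6, 12]
pop() removes 12 → [6]
insert 2 at 0 → [2, 6]
lst[-2]-lst[1] = 2-6 = -4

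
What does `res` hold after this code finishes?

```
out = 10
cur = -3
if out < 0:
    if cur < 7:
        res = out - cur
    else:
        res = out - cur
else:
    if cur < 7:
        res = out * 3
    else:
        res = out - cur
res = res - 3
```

27

out=10, cur=-3
out < 0 is False; cur < 7 is True
→ res = out * 3 = 30
res = 30-3 = 27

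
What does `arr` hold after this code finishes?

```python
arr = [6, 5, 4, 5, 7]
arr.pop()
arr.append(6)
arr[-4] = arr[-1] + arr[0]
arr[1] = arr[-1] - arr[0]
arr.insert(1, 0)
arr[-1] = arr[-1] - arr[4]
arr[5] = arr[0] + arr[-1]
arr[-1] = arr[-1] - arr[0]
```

[6, 0, 0, 4, 5, 1]

pop() removes 7 → [6, 5, 4, 5]
append 6 → [6, 5, 4, 5, 6]
arr[-4] = arr[-1]+arr[0] = 6+6 = 12 → [6, 12, 4, 5, 6]
arr[1] = arr[-1]-arr[0] = 6-6 = 0 → [6, 0, 4, 5, 6]
insert 0 at 1 → [6, 0, 0, 4, 5, 6]
arr[-1] = arr[-1]-arr[4] = 6-5 = 1 → [6, 0, 0, 4, 5, 1]
arr[5] = arr[0]+arr[-1] = 6+1 = 7 → [6, 0, 0, 4, 5, 7]
arr[-1] = arr[-1]-arr[0] = 7-6 = 1 → [6, 0, 0, 4, 5, 1]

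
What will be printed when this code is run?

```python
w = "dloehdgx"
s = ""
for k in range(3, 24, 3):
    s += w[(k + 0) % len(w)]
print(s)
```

eglhxod

k=3: add w[3]='e' → 'e'
k=6: add w[6]='g' → 'eg'
k=9: add w[1]='l' → 'egl'
k=12: add w[4]='h' → 'eglh'
k=15: add w[7]='x' → 'eglhx'
k=18: add w[2]='o' → 'eglhxo'
k=21: add w[5]='d' → 'eglhxod'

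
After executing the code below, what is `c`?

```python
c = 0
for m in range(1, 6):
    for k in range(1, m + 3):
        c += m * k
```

m=1,k=1: c = 0+1 = 1
m=1,k=2: c = 1+2 = 3
m=1,k=3: c = 3+3 = 6
m=2,k=1: c = 6+2 = 8
m=2,k=2: c = 8+4 = 12
m=2,k=3: c = 12+6 = 18
m=2,k=4: c = 18+8 = 26
m=3,k=1: c = 26+3 = 29
m=3,k=2: c = 29+6 = 35
m=3,k=3: c = 35+9 = 44
m=3,k=4: c = 44+12 = 56
m=3,k=5: c = 56+15 = 71
m=4,k=1: c = 71+4 = 75
m=4,k=2: c = 75+8 = 83
m=4,k=3: c = 83+12 = 95
m=4,k=4: c = 95+16 = 111
m=4,k=5: c = 111+20 = 131
m=4,k=6: c = 131+24 = 155
m=5,k=1: c = 155+5 = 160
m=5,k=2: c = 160+10 = 170
m=5,k=3: c = 170+15 = 185
m=5,k=4: c = 185+20 = 205
m=5,k=5: c = 205+25 = 230
m=5,k=6: c = 230+30 = 260
m=5,k=7: c = 260+35 = 295

295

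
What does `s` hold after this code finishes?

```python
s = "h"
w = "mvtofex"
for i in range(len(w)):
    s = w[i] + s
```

'xefotvmh'

i=0: prepend 'm' → 'mh'
i=1: prepend 'v' → 'vmh'
i=2: prepend 't' → 'tvmh'
i=3: prepend 'o' → 'otvmh'
i=4: prepend 'f' → 'fotvmh'
i=5: prepend 'e' → 'efotvmh'
i=6: prepend 'x' → 'xefotvmh'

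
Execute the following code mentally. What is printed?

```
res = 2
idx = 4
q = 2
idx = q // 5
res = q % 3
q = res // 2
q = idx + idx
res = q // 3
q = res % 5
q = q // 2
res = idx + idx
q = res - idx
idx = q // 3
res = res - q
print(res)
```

idx = 2//5 = 0
res = 2%3 = 2
q = 2//2 = 1
q = 0+0 = 0
res = 0//3 = 0
q = 0%5 = 0
q = 0//2 = 0
res = 0+0 = 0
q = 0-0 = 0
idx = 0//3 = 0
res = 0-0 = 0

0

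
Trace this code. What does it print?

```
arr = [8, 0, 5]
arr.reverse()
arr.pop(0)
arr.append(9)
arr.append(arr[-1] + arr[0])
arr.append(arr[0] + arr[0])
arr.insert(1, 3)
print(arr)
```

reverse → [5, 0, 8]
pop(0) removes 5 → [0, 8]
append 9 → [0, 8, 9]
append arr[-1]+arr[0] = 9+0 = 9 → [0, 8, 9, 9]
append arr[0]+arr[0] = 0+0 = 0 → [0, 8, 9, 9, 0]
insert 3 at 1 → [0, 3, 8, 9, 9, 0]

[0, 3, 8, 9, 9, 0]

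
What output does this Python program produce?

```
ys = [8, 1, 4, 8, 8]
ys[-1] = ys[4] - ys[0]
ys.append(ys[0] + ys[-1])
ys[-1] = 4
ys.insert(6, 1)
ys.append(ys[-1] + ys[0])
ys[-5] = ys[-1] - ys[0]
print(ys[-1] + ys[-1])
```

18

ys[-1] = ys[4]-ys[0] = 8-8 = 0 → [8, 1, 4, 8, 0]
append ys[0]+ys[-1] = 8+0 = 8 → [8, 1, 4, 8, 0, 8]
ys[-1] = 4 → [8, 1, 4, 8, 0, 4]
insert 1 at 6 → [8, 1, 4, 8, 0, 4, 1]
append ys[-1]+ys[0] = 1+8 = 9 → [8, 1, 4, 8, 0, 4, 1, 9]
ys[-5] = ys[-1]-ys[0] = 9-8 = 1 → [8, 1, 4, 1, 0, 4, 1, 9]
ys[-1]+ys[-1] = 9+9 = 18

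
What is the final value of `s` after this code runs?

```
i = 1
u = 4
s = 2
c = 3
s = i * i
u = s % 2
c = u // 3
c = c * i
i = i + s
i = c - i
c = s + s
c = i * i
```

1

s = 1*1 = 1
u = 1%2 = 1
c = 1//3 = 0
c = 0*1 = 0
i = 1+1 = 2
i = 0-2 = -2
c = 1+1 = 2
c = (-2)*(-2) = 4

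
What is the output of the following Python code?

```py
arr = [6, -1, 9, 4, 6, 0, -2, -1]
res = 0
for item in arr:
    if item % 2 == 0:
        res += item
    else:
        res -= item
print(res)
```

7

item=6: even, res = 0+6 = 6
item=-1: not even, res = 6-(-1) = 7
item=9: not even, res = 7-9 = -2
item=4: even, res = (-2)+4 = 2
item=6: even, res = 2+6 = 8
item=0: even, res = 8+0 = 8
item=-2: even, res = 8+(-2) = 6
item=-1: not even, res = 6-(-1) = 7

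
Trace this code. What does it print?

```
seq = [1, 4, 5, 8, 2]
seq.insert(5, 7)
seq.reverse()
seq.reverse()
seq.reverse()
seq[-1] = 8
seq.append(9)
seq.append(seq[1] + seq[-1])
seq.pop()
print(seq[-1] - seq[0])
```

2

insert 7 at 5 → [1, 4, 5, 8, 2, 7]
reverse → [7, 2, 8, 5, 4, 1]
reverse → [1, 4, 5, 8, 2, 7]
reverse → [7, 2, 8, 5, 4, 1]
seq[-1] = 8 → [7, 2, 8, 5, 4, 8]
append 9 → [7, 2, 8, 5, 4, 8, 9]
append seq[1]+seq[-1] = 2+9 = 11 → [7, 2, 8, 5, 4, 8, 9, 11]
pop() removes 11 → [7, 2, 8, 5, 4, 8, 9]
seq[-1]-seq[0] = 9-7 = 2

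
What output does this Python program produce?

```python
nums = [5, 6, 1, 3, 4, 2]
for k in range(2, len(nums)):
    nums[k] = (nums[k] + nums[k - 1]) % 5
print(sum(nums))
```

k=2: nums[2] = (1+6)%5 = 2 → [5, 6, 2, 3, 4, 2]
k=3: nums[3] = (3+2)%5 = 0 → [5, 6, 2, 0, 4, 2]
k=4: nums[4] = (4+0)%5 = 4 → [5, 6, 2, 0, 4, 2]
k=5: nums[5] = (2+4)%5 = 1 → [5, 6, 2, 0, 4, 1]
sum = 18

18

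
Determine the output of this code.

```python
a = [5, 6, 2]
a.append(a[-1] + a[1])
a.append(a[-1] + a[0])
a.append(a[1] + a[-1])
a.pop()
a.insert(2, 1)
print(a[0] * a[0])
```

25

append a[-1]+a[1] = 2+6 = 8 → [5, 6, 2, 8]
append a[-1]+a[0] = 8+5 = 13 → [5, 6, 2, 8, 13]
append a[1]+a[-1] = 6+13 = 19 → [5, 6, 2, 8, 13, 19]
pop() removes 19 → [5, 6, 2, 8, 13]
insert 1 at 2 → [5, 6, 1, 2, 8, 13]
a[0]*a[0] = 5*5 = 25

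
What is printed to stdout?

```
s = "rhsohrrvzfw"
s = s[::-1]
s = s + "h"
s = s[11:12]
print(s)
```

h

reverse → 'wfzvrrhoshr'
+ 'h' → 'wfzvrrhoshrh'
slice [11:12] → 'h'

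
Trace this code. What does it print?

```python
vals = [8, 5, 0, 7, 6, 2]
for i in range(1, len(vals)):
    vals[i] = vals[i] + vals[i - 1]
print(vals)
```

i=1: vals[1] = 5+8 = 13 → [8, 13, 0, 7, 6, 2]
i=2: vals[2] = 0+13 = 13 → [8, 13, 13, 7, 6, 2]
i=3: vals[3] = 7+13 = 20 → [8, 13, 13, 20, 6, 2]
i=4: vals[4] = 6+20 = 26 → [8, 13, 13, 20, 26, 2]
i=5: vals[5] = 2+26 = 28 → [8, 13, 13, 20, 26, 28]

[8, 13, 13, 20, 26, 28]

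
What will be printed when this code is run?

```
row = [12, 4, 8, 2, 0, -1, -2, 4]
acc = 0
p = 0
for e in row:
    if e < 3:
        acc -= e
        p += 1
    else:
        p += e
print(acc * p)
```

e=12: not <3; p=12
e=4: not <3; p=16
e=8: not <3; p=24
e=2: <3, acc = 0-2 = -2; p=25
e=0: <3, acc = (-2)-0 = -2; p=26
e=-1: <3, acc = (-2)-(-1) = -1; p=27
e=-2: <3, acc = (-1)-(-2) = 1; p=28
e=4: not <3; p=32
acc*p = 1*32 = 32

32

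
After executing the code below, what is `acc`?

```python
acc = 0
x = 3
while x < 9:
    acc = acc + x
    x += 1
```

33

x=3: acc = 0+3 = 3
x=4: acc = 3+4 = 7
x=5: acc = 7+5 = 12
x=6: acc = 12+6 = 18
x=7: acc = 18+7 = 25
x=8: acc = 25+8 = 33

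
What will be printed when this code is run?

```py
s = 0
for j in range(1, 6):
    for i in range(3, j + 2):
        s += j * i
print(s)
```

j=2,i=3: s = 0+6 = 6
j=3,i=3: s = 6+9 = 15
j=3,i=4: s = 15+12 = 27
j=4,i=3: s = 27+12 = 39
j=4,i=4: s = 39+16 = 55
j=4,i=5: s = 55+20 = 75
j=5,i=3: s = 75+15 = 90
j=5,i=4: s = 90+20 = 110
j=5,i=5: s = 110+25 = 135
j=5,i=6: s = 135+30 = 165

165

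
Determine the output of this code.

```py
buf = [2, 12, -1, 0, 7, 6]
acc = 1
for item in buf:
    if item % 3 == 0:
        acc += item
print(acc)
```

item=2: not %3==0
item=12: %3==0, acc = 1+12 = 13
item=-1: not %3==0
item=0: %3==0, acc = 13+0 = 13
item=7: not %3==0
item=6: %3==0, acc = 13+6 = 19

19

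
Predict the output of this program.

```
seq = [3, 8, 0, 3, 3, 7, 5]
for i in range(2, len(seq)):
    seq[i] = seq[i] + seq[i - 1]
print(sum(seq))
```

91

i=2: seq[2] = 0+8 = 8 → [3, 8, 8, 3, 3, 7, 5]
i=3: seq[3] = 3+8 = 11 → [3, 8, 8, 11, 3, 7, 5]
i=4: seq[4] = 3+11 = 14 → [3, 8, 8, 11, 14, 7, 5]
i=5: seq[5] = 7+14 = 21 → [3, 8, 8, 11, 14, 21, 5]
i=6: seq[6] = 5+21 = 26 → [3, 8, 8, 11, 14, 21, 26]
sum = 91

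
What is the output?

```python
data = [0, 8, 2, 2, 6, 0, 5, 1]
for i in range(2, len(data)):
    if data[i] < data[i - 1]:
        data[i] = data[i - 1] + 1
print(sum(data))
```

i=2: 2<8, data[2] = 8+1 = 9 → [0, 8, 9, 2, 6, 0, 5, 1]
i=3: 2<9, data[3] = 9+1 = 10 → [0, 8, 9, 10, 6, 0, 5, 1]
i=4: 6<10, data[4] = 10+1 = 11 → [0, 8, 9, 10, 11, 0, 5, 1]
i=5: 0<11, data[5] = 11+1 = 12 → [0, 8, 9, 10, 11, 12, 5, 1]
i=6: 5<12, data[6] = 12+1 = 13 → [0, 8, 9, 10, 11, 12, 13, 1]
i=7: 1<13, data[7] = 13+1 = 14 → [0, 8, 9, 10, 11, 12, 13, 14]
sum = 77

77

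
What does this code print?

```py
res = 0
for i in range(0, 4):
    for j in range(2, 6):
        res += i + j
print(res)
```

i=0,j=2: res = 0+2 = 2
i=0,j=3: res = 2+3 = 5
i=0,j=4: res = 5+4 = 9
i=0,j=5: res = 9+5 = 14
i=1,j=2: res = 14+3 = 17
i=1,j=3: res = 17+4 = 21
i=1,j=4: res = 21+5 = 26
i=1,j=5: res = 26+6 = 32
i=2,j=2: res = 32+4 = 36
i=2,j=3: res = 36+5 = 41
i=2,j=4: res = 41+6 = 47
i=2,j=5: res = 47+7 = 54
i=3,j=2: res = 54+5 = 59
i=3,j=3: res = 59+6 = 65
i=3,j=4: res = 65+7 = 72
i=3,j=5: res = 72+8 = 80

80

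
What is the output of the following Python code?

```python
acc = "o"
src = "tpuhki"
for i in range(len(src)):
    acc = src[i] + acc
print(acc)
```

i=0: prepend 't' → 'to'
i=1: prepend 'p' → 'pto'
i=2: prepend 'u' → 'upto'
i=3: prepend 'h' → 'hupto'
i=4: prepend 'k' → 'khupto'
i=5: prepend 'i' → 'ikhupto'

ikhupto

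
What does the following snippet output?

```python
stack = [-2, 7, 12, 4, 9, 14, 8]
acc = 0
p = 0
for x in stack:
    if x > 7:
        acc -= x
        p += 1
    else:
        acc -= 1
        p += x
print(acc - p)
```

x=-2: not >7, acc = 0-1 = -1; p=-2
x=7: not >7, acc = (-1)-1 = -2; p=5
x=12: >7, acc = (-2)-12 = -14; p=6
x=4: not >7, acc = (-14)-1 = -15; p=10
x=9: >7, acc = (-15)-9 = -24; p=11
x=14: >7, acc = (-24)-14 = -38; p=12
x=8: >7, acc = (-38)-8 = -46; p=13
acc-p = (-46)-13 = -59

-59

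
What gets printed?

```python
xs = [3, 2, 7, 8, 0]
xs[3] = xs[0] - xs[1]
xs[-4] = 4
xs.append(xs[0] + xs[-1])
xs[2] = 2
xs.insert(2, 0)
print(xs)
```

[3, 4, 0, 2, 1, 0, 3]

xs[3] = xs[0]-xs[1] = 3-2 = 1 → [3, 2, 7, 1, 0]
xs[-4] = 4 → [3, 4, 7, 1, 0]
append xs[0]+xs[-1] = 3+0 = 3 → [3, 4, 7, 1, 0, 3]
xs[2] = 2 → [3, 4, 2, 1, 0, 3]
insert 0 at 2 → [3, 4, 0, 2, 1, 0, 3]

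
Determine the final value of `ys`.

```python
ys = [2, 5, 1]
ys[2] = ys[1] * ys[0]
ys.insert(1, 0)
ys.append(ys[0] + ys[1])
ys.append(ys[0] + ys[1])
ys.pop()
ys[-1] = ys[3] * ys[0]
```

ys[2] = ys[1]*ys[0] = 5*2 = 10 → [2, 5, 10]
insert 0 at 1 → [2, 0, 5, 10]
append ys[0]+ys[1] = 2+0 = 2 → [2, 0, 5, 10, 2]
append ys[0]+ys[1] = 2+0 = 2 → [2, 0, 5, 10, 2, 2]
pop() removes 2 → [2, 0, 5, 10, 2]
ys[-1] = ys[3]*ys[0] = 10*2 = 20 → [2, 0, 5, 10, 20]

[2, 0, 5, 10, 20]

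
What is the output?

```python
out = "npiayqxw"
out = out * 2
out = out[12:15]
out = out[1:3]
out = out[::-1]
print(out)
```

xq

repeat ×2 → 'npiayqxwnpiayqxw'
slice [12:15] → 'yqx'
slice [1:3] → 'qx'
reverse → 'xq'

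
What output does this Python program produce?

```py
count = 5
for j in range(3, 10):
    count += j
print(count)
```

47

j=3: count = 5+3 = 8
j=4: count = 8+4 = 12
j=5: count = 12+5 = 17
j=6: count = 17+6 = 23
j=7: count = 23+7 = 30
j=8: count = 30+8 = 38
j=9: count = 38+9 = 47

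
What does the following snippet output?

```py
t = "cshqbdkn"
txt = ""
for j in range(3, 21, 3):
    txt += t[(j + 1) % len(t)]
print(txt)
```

j=3: add t[4]='b' → 'b'
j=6: add t[7]='n' → 'bn'
j=9: add t[2]='h' → 'bnh'
j=12: add t[5]='d' → 'bnhd'
j=15: add t[0]='c' → 'bnhdc'
j=18: add t[3]='q' → 'bnhdcq'

bnhdcq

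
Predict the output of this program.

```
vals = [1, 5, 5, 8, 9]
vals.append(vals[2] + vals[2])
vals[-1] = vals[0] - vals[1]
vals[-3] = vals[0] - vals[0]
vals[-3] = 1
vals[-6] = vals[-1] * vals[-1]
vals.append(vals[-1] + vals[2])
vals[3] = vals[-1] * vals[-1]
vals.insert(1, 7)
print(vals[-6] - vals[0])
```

append vals[2]+vals[2] = 5+5 = 10 → [1, 5, 5, 8, 9, 10]
vals[-1] = vals[0]-vals[1] = 1-5 = -4 → [1, 5, 5, 8, 9, -4]
vals[-3] = vals[0]-vals[0] = 1-1 = 0 → [1, 5, 5, 0, 9, -4]
vals[-3] = 1 → [1, 5, 5, 1, 9, -4]
vals[-6] = vals[-1]*vals[-1] = (-4)*(-4) = 16 → [16, 5, 5, 1, 9, -4]
append vals[-1]+vals[2] = (-4)+5 = 1 → [16, 5, 5, 1, 9, -4, 1]
vals[3] = vals[-1]*vals[-1] = 1*1 = 1 → [16, 5, 5, 1, 9, -4, 1]
insert 7 at 1 → [16, 7, 5, 5, 1, 9, -4, 1]
vals[-6]-vals[0] = 5-16 = -11

-11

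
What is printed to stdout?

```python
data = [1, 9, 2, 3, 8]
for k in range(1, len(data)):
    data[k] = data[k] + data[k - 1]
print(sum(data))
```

61

k=1: data[1] = 9+1 = 10 → [1, 10, 2, 3, 8]
k=2: data[2] = 2+10 = 12 → [1, 10, 12, 3, 8]
k=3: data[3] = 3+12 = 15 → [1, 10, 12, 15, 8]
k=4: data[4] = 8+15 = 23 → [1, 10, 12, 15, 23]
sum = 61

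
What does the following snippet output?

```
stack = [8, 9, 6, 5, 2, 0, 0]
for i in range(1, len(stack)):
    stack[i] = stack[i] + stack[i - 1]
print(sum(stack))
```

166

i=1: stack[1] = 9+8 = 17 → [8, 17, 6, 5, 2, 0, 0]
i=2: stack[2] = 6+17 = 23 → [8, 17, 23, 5, 2, 0, 0]
i=3: stack[3] = 5+23 = 28 → [8, 17, 23, 28, 2, 0, 0]
i=4: stack[4] = 2+28 = 30 → [8, 17, 23, 28, 30, 0, 0]
i=5: stack[5] = 0+30 = 30 → [8, 17, 23, 28, 30, 30, 0]
i=6: stack[6] = 0+30 = 30 → [8, 17, 23, 28, 30, 30, 30]
sum = 166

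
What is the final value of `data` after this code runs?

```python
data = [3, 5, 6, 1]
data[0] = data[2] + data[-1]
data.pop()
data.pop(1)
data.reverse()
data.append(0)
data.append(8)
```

data[0] = data[2]+data[-1] = 6+1 = 7 → [7, 5, 6, 1]
pop() removes 1 → [7, 5, 6]
pop(1) removes 5 → [7, 6]
reverse → [6, 7]
append 0 → [6, 7, 0]
append 8 → [6, 7, 0, 8]

[6, 7, 0, 8]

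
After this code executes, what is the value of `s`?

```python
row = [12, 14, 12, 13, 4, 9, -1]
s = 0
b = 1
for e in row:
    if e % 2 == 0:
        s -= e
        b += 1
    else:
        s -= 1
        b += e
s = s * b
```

-1170

e=12: even, s = 0-12 = -12; b=2
e=14: even, s = (-12)-14 = -26; b=3
e=12: even, s = (-26)-12 = -38; b=4
e=13: not even, s = (-38)-1 = -39; b=17
e=4: even, s = (-39)-4 = -43; b=18
e=9: not even, s = (-43)-1 = -44; b=27
e=-1: not even, s = (-44)-1 = -45; b=26
s*b = (-45)*26 = -1170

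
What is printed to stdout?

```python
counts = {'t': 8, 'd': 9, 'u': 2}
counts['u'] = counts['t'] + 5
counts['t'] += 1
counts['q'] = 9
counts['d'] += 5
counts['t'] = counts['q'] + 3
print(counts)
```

{'t': 12, 'd': 14, 'u': 13, 'q': 9}

counts['u'] = counts['t']+5 = 13 → {'t': 8, 'd': 9, 'u': 13}
counts['t'] = 8+1 = 9 → {'t': 9, 'd': 9, 'u': 13}
counts['q'] = 9 → {'t': 9, 'd': 9, 'u': 13, 'q': 9}
counts['d'] = 9+5 = 14 → {'t': 9, 'd': 14, 'u': 13, 'q': 9}
counts['t'] = counts['q']+3 = 12 → {'t': 12, 'd': 14, 'u': 13, 'q': 9}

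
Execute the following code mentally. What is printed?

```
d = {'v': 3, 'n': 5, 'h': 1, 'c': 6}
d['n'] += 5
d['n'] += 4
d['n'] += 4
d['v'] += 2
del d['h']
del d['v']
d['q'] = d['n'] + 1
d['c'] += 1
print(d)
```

d['n'] = 5+5 = 10 → {'v': 3, 'n': 10, 'h': 1, 'c': 6}
d['n'] = 10+4 = 14 → {'v': 3, 'n': 14, 'h': 1, 'c': 6}
d['n'] = 14+4 = 18 → {'v': 3, 'n': 18, 'h': 1, 'c': 6}
d['v'] = 3+2 = 5 → {'v': 5, 'n': 18, 'h': 1, 'c': 6}
del 'h' → {'v': 5, 'n': 18, 'c': 6}
del 'v' → {'n': 18, 'c': 6}
d['q'] = d['n']+1 = 19 → {'n': 18, 'c': 6, 'q': 19}
d['c'] = 6+1 = 7 → {'n': 18, 'c': 7, 'q': 19}

{'n': 18, 'c': 7, 'q': 19}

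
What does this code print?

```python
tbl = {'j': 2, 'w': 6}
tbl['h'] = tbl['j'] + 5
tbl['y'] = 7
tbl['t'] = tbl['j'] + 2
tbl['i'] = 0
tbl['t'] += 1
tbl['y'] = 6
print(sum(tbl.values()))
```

tbl['h'] = tbl['j']+5 = 7 → {'j': 2, 'w': 6, 'h': 7}
tbl['y'] = 7 → {'j': 2, 'w': 6, 'h': 7, 'y': 7}
tbl['t'] = tbl['j']+2 = 4 → {'j': 2, 'w': 6, 'h': 7, 'y': 7, 't': 4}
tbl['i'] = 0 → {'j': 2, 'w': 6, 'h': 7, 'y': 7, 't': 4, 'i': 0}
tbl['t'] = 4+1 = 5 → {'j': 2, 'w': 6, 'h': 7, 'y': 7, 't': 5, 'i': 0}
tbl['y'] = 6 → {'j': 2, 'w': 6, 'h': 7, 'y': 6, 't': 5, 'i': 0}
sum of values = 26

26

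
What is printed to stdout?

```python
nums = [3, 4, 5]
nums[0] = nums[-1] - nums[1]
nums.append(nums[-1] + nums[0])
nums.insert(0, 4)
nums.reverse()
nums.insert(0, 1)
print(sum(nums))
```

21

nums[0] = nums[-1]-nums[1] = 5-4 = 1 → [1, 4, 5]
append nums[-1]+nums[0] = 5+1 = 6 → [1, 4, 5, 6]
insert 4 at 0 → [4, 1, 4, 5, 6]
reverse → [6, 5, 4, 1, 4]
insert 1 at 0 → [1, 6, 5, 4, 1, 4]
sum = 21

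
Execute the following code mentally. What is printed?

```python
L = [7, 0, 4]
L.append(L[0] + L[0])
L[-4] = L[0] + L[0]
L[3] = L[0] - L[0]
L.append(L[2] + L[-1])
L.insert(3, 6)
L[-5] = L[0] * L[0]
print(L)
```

[14, 196, 4, 6, 0, 4]

append L[0]+L[0] = 7+7 = 14 → [7, 0, 4, 14]
L[-4] = L[0]+L[0] = 7+7 = 14 → [14, 0, 4, 14]
L[3] = L[0]-L[0] = 14-14 = 0 → [14, 0, 4, 0]
append L[2]+L[-1] = 4+0 = 4 → [14, 0, 4, 0, 4]
insert 6 at 3 → [14, 0, 4, 6, 0, 4]
L[-5] = L[0]*L[0] = 14*14 = 196 → [14, 196, 4, 6, 0, 4]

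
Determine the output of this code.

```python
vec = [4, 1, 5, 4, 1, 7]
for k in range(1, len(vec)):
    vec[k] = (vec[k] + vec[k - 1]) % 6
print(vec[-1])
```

k=1: vec[1] = (1+4)%6 = 5 → [4, 5, 5, 4, 1, 7]
k=2: vec[2] = (5+5)%6 = 4 → [4, 5, 4, 4, 1, 7]
k=3: vec[3] = (4+4)%6 = 2 → [4, 5, 4, 2, 1, 7]
k=4: vec[4] = (1+2)%6 = 3 → [4, 5, 4, 2, 3, 7]
k=5: vec[5] = (7+3)%6 = 4 → [4, 5, 4, 2, 3, 4]

4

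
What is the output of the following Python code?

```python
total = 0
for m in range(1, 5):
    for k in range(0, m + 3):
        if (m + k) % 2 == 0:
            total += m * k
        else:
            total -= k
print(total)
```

70

m=1,k=0: odd sum, total = 0-0 = 0
m=1,k=1: even sum, total = 0+1 = 1
m=1,k=2: odd sum, total = 1-2 = -1
m=1,k=3: even sum, total = (-1)+3 = 2
m=2,k=0: even sum, total = 2+0 = 2
m=2,k=1: odd sum, total = 2-1 = 1
m=2,k=2: even sum, total = 1+4 = 5
m=2,k=3: odd sum, total = 5-3 = 2
m=2,k=4: even sum, total = 2+8 = 10
m=3,k=0: odd sum, total = 10-0 = 10
m=3,k=1: even sum, total = 10+3 = 13
m=3,k=2: odd sum, total = 13-2 = 11
m=3,k=3: even sum, total = 11+9 = 20
m=3,k=4: odd sum, total = 20-4 = 16
m=3,k=5: even sum, total = 16+15 = 31
m=4,k=0: even sum, total = 31+0 = 31
m=4,k=1: odd sum, total = 31-1 = 30
m=4,k=2: even sum, total = 30+8 = 38
m=4,k=3: odd sum, total = 38-3 = 35
m=4,k=4: even sum, total = 35+16 = 51
m=4,k=5: odd sum, total = 51-5 = 46
m=4,k=6: even sum, total = 46+24 = 70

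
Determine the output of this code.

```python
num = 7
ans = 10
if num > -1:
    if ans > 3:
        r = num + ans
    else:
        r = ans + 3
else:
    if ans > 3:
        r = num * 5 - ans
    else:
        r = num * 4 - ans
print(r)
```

num=7, ans=10
num > -1 is True; ans > 3 is True
→ r = num + ans = 17

17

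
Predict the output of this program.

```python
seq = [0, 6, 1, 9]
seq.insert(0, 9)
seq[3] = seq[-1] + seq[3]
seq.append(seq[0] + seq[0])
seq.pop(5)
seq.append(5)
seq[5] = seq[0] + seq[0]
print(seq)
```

insert 9 at 0 → [9, 0, 6, 1, 9]
seq[3] = seq[-1]+seq[3] = 9+1 = 10 → [9, 0, 6, 10, 9]
append seq[0]+seq[0] = 9+9 = 18 → [9, 0, 6, 10, 9, 18]
pop(5) removes 18 → [9, 0, 6, 10, 9]
append 5 → [9, 0, 6, 10, 9, 5]
seq[5] = seq[0]+seq[0] = 9+9 = 18 → [9, 0, 6, 10, 9, 18]

[9, 0, 6, 10, 9, 18]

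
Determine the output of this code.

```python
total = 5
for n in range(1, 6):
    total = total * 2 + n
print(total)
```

n=1: total = 5*2+1 = 11
n=2: total = 11*2+2 = 24
n=3: total = 24*2+3 = 51
n=4: total = 51*2+4 = 106
n=5: total = 106*2+5 = 217

217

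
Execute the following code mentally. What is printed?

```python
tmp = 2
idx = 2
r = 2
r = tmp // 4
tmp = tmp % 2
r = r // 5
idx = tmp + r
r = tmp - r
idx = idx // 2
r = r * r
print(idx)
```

0

r = 2//4 = 0
tmp = 2%2 = 0
r = 0//5 = 0
idx = 0+0 = 0
r = 0-0 = 0
idx = 0//2 = 0
r = 0*0 = 0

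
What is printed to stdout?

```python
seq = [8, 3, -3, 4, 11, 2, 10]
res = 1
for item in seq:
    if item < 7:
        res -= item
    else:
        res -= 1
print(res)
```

item=8: not <7, res = 1-1 = 0
item=3: <7, res = 0-3 = -3
item=-3: <7, res = (-3)-(-3) = 0
item=4: <7, res = 0-4 = -4
item=11: not <7, res = (-4)-1 = -5
item=2: <7, res = (-5)-2 = -7
item=10: not <7, res = (-7)-1 = -8

-8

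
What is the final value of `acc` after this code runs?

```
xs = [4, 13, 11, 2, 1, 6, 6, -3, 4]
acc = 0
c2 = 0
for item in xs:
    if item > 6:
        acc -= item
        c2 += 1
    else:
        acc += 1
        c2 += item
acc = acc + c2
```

5

item=4: not >6, acc = 0+1 = 1; c2=4
item=13: >6, acc = 1-13 = -12; c2=5
item=11: >6, acc = (-12)-11 = -23; c2=6
item=2: not >6, acc = (-23)+1 = -22; c2=8
item=1: not >6, acc = (-22)+1 = -21; c2=9
item=6: not >6, acc = (-21)+1 = -20; c2=15
item=6: not >6, acc = (-20)+1 = -19; c2=21
item=-3: not >6, acc = (-19)+1 = -18; c2=18
item=4: not >6, acc = (-18)+1 = -17; c2=22
acc+c2 = (-17)+22 = 5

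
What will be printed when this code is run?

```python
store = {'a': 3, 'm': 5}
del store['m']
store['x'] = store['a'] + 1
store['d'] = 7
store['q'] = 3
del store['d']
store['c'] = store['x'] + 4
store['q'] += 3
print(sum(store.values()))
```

21

del 'm' → {'a': 3}
store['x'] = store['a']+1 = 4 → {'a': 3, 'x': 4}
store['d'] = 7 → {'a': 3, 'x': 4, 'd': 7}
store['q'] = 3 → {'a': 3, 'x': 4, 'd': 7, 'q': 3}
del 'd' → {'a': 3, 'x': 4, 'q': 3}
store['c'] = store['x']+4 = 8 → {'a': 3, 'x': 4, 'q': 3, 'c': 8}
store['q'] = 3+3 = 6 → {'a': 3, 'x': 4, 'q': 6, 'c': 8}
sum of values = 21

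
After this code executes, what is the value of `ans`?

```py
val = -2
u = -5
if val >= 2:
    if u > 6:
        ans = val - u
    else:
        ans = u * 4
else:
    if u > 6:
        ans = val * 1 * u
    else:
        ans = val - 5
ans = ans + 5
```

-2

val=-2, u=-5
val >= 2 is False; u > 6 is False
→ ans = val - 5 = -7
ans = (-7)+5 = -2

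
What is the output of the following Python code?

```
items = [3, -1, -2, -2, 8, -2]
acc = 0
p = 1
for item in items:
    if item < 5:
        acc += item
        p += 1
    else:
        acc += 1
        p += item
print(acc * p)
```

item=3: <5, acc = 0+3 = 3; p=2
item=-1: <5, acc = 3+(-1) = 2; p=3
item=-2: <5, acc = 2+(-2) = 0; p=4
item=-2: <5, acc = 0+(-2) = -2; p=5
item=8: not <5, acc = (-2)+1 = -1; p=13
item=-2: <5, acc = (-1)+(-2) = -3; p=14
acc*p = (-3)*14 = -42

-42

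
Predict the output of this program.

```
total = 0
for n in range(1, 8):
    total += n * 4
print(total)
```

112

n=1: total = 0+1*4 = 4
n=2: total = 4+2*4 = 12
n=3: total = 12+3*4 = 24
n=4: total = 24+4*4 = 40
n=5: total = 40+5*4 = 60
n=6: total = 60+6*4 = 84
n=7: total = 84+7*4 = 112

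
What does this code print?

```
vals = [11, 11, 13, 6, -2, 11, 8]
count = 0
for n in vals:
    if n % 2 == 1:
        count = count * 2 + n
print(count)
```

n=11: odd, count = 0*2+11 = 11
n=11: odd, count = 11*2+11 = 33
n=13: odd, count = 33*2+13 = 79
n=6: not odd
n=-2: not odd
n=11: odd, count = 79*2+11 = 169
n=8: not odd

169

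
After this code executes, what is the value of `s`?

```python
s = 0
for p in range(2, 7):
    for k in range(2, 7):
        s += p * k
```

400

p=2,k=2: s = 0+4 = 4
p=2,k=3: s = 4+6 = 10
p=2,k=4: s = 10+8 = 18
p=2,k=5: s = 18+10 = 28
p=2,k=6: s = 28+12 = 40
p=3,k=2: s = 40+6 = 46
p=3,k=3: s = 46+9 = 55
p=3,k=4: s = 55+12 = 67
p=3,k=5: s = 67+15 = 82
p=3,k=6: s = 82+18 = 100
p=4,k=2: s = 100+8 = 108
p=4,k=3: s = 108+12 = 120
p=4,k=4: s = 120+16 = 136
p=4,k=5: s = 136+20 = 156
p=4,k=6: s = 156+24 = 180
p=5,k=2: s = 180+10 = 190
p=5,k=3: s = 190+15 = 205
p=5,k=4: s = 205+20 = 225
p=5,k=5: s = 225+25 = 250
p=5,k=6: s = 250+30 = 280
p=6,k=2: s = 280+12 = 292
p=6,k=3: s = 292+18 = 310
p=6,k=4: s = 310+24 = 334
p=6,k=5: s = 334+30 = 364
p=6,k=6: s = 364+36 = 400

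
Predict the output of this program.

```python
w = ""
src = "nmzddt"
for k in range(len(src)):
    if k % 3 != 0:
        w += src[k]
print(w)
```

mzdt

k=0: skip
k=1: add 'm' → 'm'
k=2: add 'z' → 'mz'
k=3: skip
k=4: add 'd' → 'mzd'
k=5: add 't' → 'mzdt'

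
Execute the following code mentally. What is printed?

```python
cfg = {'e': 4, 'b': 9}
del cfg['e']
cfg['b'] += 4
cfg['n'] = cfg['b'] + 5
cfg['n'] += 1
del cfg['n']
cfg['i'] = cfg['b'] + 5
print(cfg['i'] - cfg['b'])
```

5

del 'e' → {'b': 9}
cfg['b'] = 9+4 = 13 → {'b': 13}
cfg['n'] = cfg['b']+5 = 18 → {'b': 13, 'n': 18}
cfg['n'] = 18+1 = 19 → {'b': 13, 'n': 19}
del 'n' → {'b': 13}
cfg['i'] = cfg['b']+5 = 18 → {'b': 13, 'i': 18}
cfg['i']-cfg['b'] = 18-13 = 5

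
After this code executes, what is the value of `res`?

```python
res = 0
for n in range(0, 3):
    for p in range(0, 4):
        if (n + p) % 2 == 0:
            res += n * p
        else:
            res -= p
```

-2

n=0,p=0: even sum, res = 0+0 = 0
n=0,p=1: odd sum, res = 0-1 = -1
n=0,p=2: even sum, res = (-1)+0 = -1
n=0,p=3: odd sum, res = (-1)-3 = -4
n=1,p=0: odd sum, res = (-4)-0 = -4
n=1,p=1: even sum, res = (-4)+1 = -3
n=1,p=2: odd sum, res = (-3)-2 = -5
n=1,p=3: even sum, res = (-5)+3 = -2
n=2,p=0: even sum, res = (-2)+0 = -2
n=2,p=1: odd sum, res = (-2)-1 = -3
n=2,p=2: even sum, res = (-3)+4 = 1
n=2,p=3: odd sum, res = 1-3 = -2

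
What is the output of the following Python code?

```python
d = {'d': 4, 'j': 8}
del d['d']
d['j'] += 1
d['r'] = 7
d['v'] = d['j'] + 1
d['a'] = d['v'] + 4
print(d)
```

{'j': 9, 'r': 7, 'v': 10, 'a': 14}

del 'd' → {'j': 8}
d['j'] = 8+1 = 9 → {'j': 9}
d['r'] = 7 → {'j': 9, 'r': 7}
d['v'] = d['j']+1 = 10 → {'j': 9, 'r': 7, 'v': 10}
d['a'] = d['v']+4 = 14 → {'j': 9, 'r': 7, 'v': 10, 'a': 14}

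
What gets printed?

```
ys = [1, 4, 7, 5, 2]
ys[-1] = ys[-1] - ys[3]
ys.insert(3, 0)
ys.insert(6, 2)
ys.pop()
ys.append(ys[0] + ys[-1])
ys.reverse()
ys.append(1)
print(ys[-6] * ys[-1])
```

ys[-1] = ys[-1]-ys[3] = 2-5 = -3 → [1, 4, 7, 5, -3]
insert 0 at 3 → [1, 4, 7, 0, 5, -3]
insert 2 at 6 → [1, 4, 7, 0, 5, -3, 2]
pop() removes 2 → [1, 4, 7, 0, 5, -3]
append ys[0]+ys[-1] = 1+(-3) = -2 → [1, 4, 7, 0, 5, -3, -2]
reverse → [-2, -3, 5, 0, 7, 4, 1]
append 1 → [-2, -3, 5, 0, 7, 4, 1, 1]
ys[-6]*ys[-1] = 5*1 = 5

5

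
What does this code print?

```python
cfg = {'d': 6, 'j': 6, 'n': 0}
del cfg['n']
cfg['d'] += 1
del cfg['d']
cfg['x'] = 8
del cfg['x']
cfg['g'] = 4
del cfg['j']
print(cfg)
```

{'g': 4}

del 'n' → {'d': 6, 'j': 6}
cfg['d'] = 6+1 = 7 → {'d': 7, 'j': 6}
del 'd' → {'j': 6}
cfg['x'] = 8 → {'j': 6, 'x': 8}
del 'x' → {'j': 6}
cfg['g'] = 4 → {'j': 6, 'g': 4}
del 'j' → {'g': 4}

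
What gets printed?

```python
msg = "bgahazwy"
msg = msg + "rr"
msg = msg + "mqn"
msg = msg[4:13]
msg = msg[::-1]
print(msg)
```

+ 'rr' → 'bgahazwyrr'
+ 'mqn' → 'bgahazwyrrmqn'
slice [4:13] → 'azwyrrmqn'
reverse → 'nqmrrywza'

nqmrrywza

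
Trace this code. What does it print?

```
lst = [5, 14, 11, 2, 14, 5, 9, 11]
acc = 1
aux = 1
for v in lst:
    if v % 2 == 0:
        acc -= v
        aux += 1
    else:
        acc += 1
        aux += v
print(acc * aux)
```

-1080

v=5: not even, acc = 1+1 = 2; aux=6
v=14: even, acc = 2-14 = -12; aux=7
v=11: not even, acc = (-12)+1 = -11; aux=18
v=2: even, acc = (-11)-2 = -13; aux=19
v=14: even, acc = (-13)-14 = -27; aux=20
v=5: not even, acc = (-27)+1 = -26; aux=25
v=9: not even, acc = (-26)+1 = -25; aux=34
v=11: not even, acc = (-25)+1 = -24; aux=45
acc*aux = (-24)*45 = -1080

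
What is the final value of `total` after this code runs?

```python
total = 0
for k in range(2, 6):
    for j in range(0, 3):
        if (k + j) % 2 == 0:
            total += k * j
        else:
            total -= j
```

14

k=2,j=0: even sum, total = 0+0 = 0
k=2,j=1: odd sum, total = 0-1 = -1
k=2,j=2: even sum, total = (-1)+4 = 3
k=3,j=0: odd sum, total = 3-0 = 3
k=3,j=1: even sum, total = 3+3 = 6
k=3,j=2: odd sum, total = 6-2 = 4
k=4,j=0: even sum, total = 4+0 = 4
k=4,j=1: odd sum, total = 4-1 = 3
k=4,j=2: even sum, total = 3+8 = 11
k=5,j=0: odd sum, total = 11-0 = 11
k=5,j=1: even sum, total = 11+5 = 16
k=5,j=2: odd sum, total = 16-2 = 14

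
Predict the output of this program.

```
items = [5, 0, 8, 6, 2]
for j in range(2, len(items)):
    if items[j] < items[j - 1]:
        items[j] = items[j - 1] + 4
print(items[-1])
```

j=2: 8>=0, unchanged → [5, 0, 8, 6, 2]
j=3: 6<8, items[3] = 8+4 = 12 → [5, 0, 8, 12, 2]
j=4: 2<12, items[4] = 12+4 = 16 → [5, 0, 8, 12, 16]

16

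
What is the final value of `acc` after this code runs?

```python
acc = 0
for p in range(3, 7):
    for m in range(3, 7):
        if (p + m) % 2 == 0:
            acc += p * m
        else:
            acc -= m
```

128

p=3,m=3: even sum, acc = 0+9 = 9
p=3,m=4: odd sum, acc = 9-4 = 5
p=3,m=5: even sum, acc = 5+15 = 20
p=3,m=6: odd sum, acc = 20-6 = 14
p=4,m=3: odd sum, acc = 14-3 = 11
p=4,m=4: even sum, acc = 11+16 = 27
p=4,m=5: odd sum, acc = 27-5 = 22
p=4,m=6: even sum, acc = 22+24 = 46
p=5,m=3: even sum, acc = 46+15 = 61
p=5,m=4: odd sum, acc = 61-4 = 57
p=5,m=5: even sum, acc = 57+25 = 82
p=5,m=6: odd sum, acc = 82-6 = 76
p=6,m=3: odd sum, acc = 76-3 = 73
p=6,m=4: even sum, acc = 73+24 = 97
p=6,m=5: odd sum, acc = 97-5 = 92
p=6,m=6: even sum, acc = 92+36 = 128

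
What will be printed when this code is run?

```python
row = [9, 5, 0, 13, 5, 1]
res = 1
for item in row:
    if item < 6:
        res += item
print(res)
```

12

item=9: not <6
item=5: <6, res = 1+5 = 6
item=0: <6, res = 6+0 = 6
item=13: not <6
item=5: <6, res = 6+5 = 11
item=1: <6, res = 11+1 = 12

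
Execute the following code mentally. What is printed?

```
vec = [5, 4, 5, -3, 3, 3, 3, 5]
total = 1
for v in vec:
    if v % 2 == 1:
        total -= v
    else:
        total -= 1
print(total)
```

v=5: odd, total = 1-5 = -4
v=4: not odd, total = (-4)-1 = -5
v=5: odd, total = (-5)-5 = -10
v=-3: odd, total = (-10)-(-3) = -7
v=3: odd, total = (-7)-3 = -10
v=3: odd, total = (-10)-3 = -13
v=3: odd, total = (-13)-3 = -16
v=5: odd, total = (-16)-5 = -21

-21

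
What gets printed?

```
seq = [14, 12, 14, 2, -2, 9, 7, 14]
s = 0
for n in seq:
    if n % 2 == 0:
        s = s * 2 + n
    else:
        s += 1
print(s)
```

n=14: even, s = 0*2+14 = 14
n=12: even, s = 14*2+12 = 40
n=14: even, s = 40*2+14 = 94
n=2: even, s = 94*2+2 = 190
n=-2: even, s = 190*2+(-2) = 378
n=9: not even, s = 378+1 = 379
n=7: not even, s = 379+1 = 380
n=14: even, s = 380*2+14 = 774

774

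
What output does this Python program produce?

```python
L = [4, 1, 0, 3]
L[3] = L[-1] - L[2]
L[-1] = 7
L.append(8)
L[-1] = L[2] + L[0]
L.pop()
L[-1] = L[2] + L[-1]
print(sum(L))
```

L[3] = L[-1]-L[2] = 3-0 = 3 → [4, 1, 0, 3]
L[-1] = 7 → [4, 1, 0, 7]
append 8 → [4, 1, 0, 7, 8]
L[-1] = L[2]+L[0] = 0+4 = 4 → [4, 1, 0, 7, 4]
pop() removes 4 → [4, 1, 0, 7]
L[-1] = L[2]+L[-1] = 0+7 = 7 → [4, 1, 0, 7]
sum = 12

12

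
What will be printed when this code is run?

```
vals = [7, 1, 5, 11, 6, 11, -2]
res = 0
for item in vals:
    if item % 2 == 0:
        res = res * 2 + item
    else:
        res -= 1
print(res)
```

-8

item=7: not even, res = 0-1 = -1
item=1: not even, res = (-1)-1 = -2
item=5: not even, res = (-2)-1 = -3
item=11: not even, res = (-3)-1 = -4
item=6: even, res = (-4)*2+6 = -2
item=11: not even, res = (-2)-1 = -3
item=-2: even, res = (-3)*2+(-2) = -8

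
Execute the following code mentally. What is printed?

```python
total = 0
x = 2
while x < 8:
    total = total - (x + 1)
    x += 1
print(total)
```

x=2: total = 0-3 = -3
x=3: total = (-3)-4 = -7
x=4: total = (-7)-5 = -12
x=5: total = (-12)-6 = -18
x=6: total = (-18)-7 = -25
x=7: total = (-25)-8 = -33

-33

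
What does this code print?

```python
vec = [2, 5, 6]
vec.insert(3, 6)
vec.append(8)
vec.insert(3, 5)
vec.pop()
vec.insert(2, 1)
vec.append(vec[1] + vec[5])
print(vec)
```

[2, 5, 1, 6, 5, 6, 11]

insert 6 at 3 → [2, 5, 6, 6]
append 8 → [2, 5, 6, 6, 8]
insert 5 at 3 → [2, 5, 6, 5, 6, 8]
pop() removes 8 → [2, 5, 6, 5, 6]
insert 1 at 2 → [2, 5, 1, 6, 5, 6]
append vec[1]+vec[5] = 5+6 = 11 → [2, 5, 1, 6, 5, 6, 11]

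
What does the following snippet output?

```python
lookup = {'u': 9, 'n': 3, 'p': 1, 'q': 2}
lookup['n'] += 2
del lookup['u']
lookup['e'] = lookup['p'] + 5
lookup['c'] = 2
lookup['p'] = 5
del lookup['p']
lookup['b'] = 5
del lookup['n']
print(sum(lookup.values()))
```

15

lookup['n'] = 3+2 = 5 → {'u': 9, 'n': 5, 'p': 1, 'q': 2}
del 'u' → {'n': 5, 'p': 1, 'q': 2}
lookup['e'] = lookup['p']+5 = 6 → {'n': 5, 'p': 1, 'q': 2, 'e': 6}
lookup['c'] = 2 → {'n': 5, 'p': 1, 'q': 2, 'e': 6, 'c': 2}
lookup['p'] = 5 → {'n': 5, 'p': 5, 'q': 2, 'e': 6, 'c': 2}
del 'p' → {'n': 5, 'q': 2, 'e': 6, 'c': 2}
lookup['b'] = 5 → {'n': 5, 'q': 2, 'e': 6, 'c': 2, 'b': 5}
del 'n' → {'q': 2, 'e': 6, 'c': 2, 'b': 5}
sum of values = 15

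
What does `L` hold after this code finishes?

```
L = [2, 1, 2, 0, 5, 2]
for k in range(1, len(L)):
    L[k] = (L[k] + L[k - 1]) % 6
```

[2, 3, 5, 5, 4, 0]

k=1: L[1] = (1+2)%6 = 3 → [2, 3, 2, 0, 5, 2]
k=2: L[2] = (2+3)%6 = 5 → [2, 3, 5, 0, 5, 2]
k=3: L[3] = (0+5)%6 = 5 → [2, 3, 5, 5, 5, 2]
k=4: L[4] = (5+5)%6 = 4 → [2, 3, 5, 5, 4, 2]
k=5: L[5] = (2+4)%6 = 0 → [2, 3, 5, 5, 4, 0]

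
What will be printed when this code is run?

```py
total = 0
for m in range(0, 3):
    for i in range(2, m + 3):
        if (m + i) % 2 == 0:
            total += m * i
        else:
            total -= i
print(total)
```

10

m=0,i=2: even sum, total = 0+0 = 0
m=1,i=2: odd sum, total = 0-2 = -2
m=1,i=3: even sum, total = (-2)+3 = 1
m=2,i=2: even sum, total = 1+4 = 5
m=2,i=3: odd sum, total = 5-3 = 2
m=2,i=4: even sum, total = 2+8 = 10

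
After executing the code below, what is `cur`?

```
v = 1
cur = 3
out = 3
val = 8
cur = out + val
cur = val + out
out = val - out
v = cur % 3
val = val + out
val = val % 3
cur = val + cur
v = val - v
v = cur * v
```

cur = 3+8 = 11
cur = 8+3 = 11
out = 8-3 = 5
v = 11%3 = 2
val = 8+5 = 13
val = 13%3 = 1
cur = 1+11 = 12
v = 1-2 = -1
v = 12*(-1) = -12

12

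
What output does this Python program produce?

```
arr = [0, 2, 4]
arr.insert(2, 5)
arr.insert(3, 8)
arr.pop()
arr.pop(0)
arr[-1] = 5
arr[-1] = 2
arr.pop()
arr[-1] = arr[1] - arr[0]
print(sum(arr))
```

insert 5 at 2 → [0, 2, 5, 4]
insert 8 at 3 → [0, 2, 5, 8, 4]
pop() removes 4 → [0, 2, 5, 8]
pop(0) removes 0 → [2, 5, 8]
arr[-1] = 5 → [2, 5, 5]
arr[-1] = 2 → [2, 5, 2]
pop() removes 2 → [2, 5]
arr[-1] = arr[1]-arr[0] = 5-2 = 3 → [2, 3]
sum = 5

5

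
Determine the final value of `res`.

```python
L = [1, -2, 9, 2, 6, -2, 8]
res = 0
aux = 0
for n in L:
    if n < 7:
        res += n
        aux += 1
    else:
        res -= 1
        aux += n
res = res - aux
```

-19

n=1: <7, res = 0+1 = 1; aux=1
n=-2: <7, res = 1+(-2) = -1; aux=2
n=9: not <7, res = (-1)-1 = -2; aux=11
n=2: <7, res = (-2)+2 = 0; aux=12
n=6: <7, res = 0+6 = 6; aux=13
n=-2: <7, res = 6+(-2) = 4; aux=14
n=8: not <7, res = 4-1 = 3; aux=22
res-aux = 3-22 = -19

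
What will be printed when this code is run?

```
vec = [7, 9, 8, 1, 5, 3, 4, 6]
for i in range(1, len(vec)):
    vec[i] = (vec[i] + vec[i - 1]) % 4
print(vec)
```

i=1: vec[1] = (9+7)%4 = 0 → [7, 0, 8, 1, 5, 3, 4, 6]
i=2: vec[2] = (8+0)%4 = 0 → [7, 0, 0, 1, 5, 3, 4, 6]
i=3: vec[3] = (1+0)%4 = 1 → [7, 0, 0, 1, 5, 3, 4, 6]
i=4: vec[4] = (5+1)%4 = 2 → [7, 0, 0, 1, 2, 3, 4, 6]
i=5: vec[5] = (3+2)%4 = 1 → [7, 0, 0, 1, 2, 1, 4, 6]
i=6: vec[6] = (4+1)%4 = 1 → [7, 0, 0, 1, 2, 1, 1, 6]
i=7: vec[7] = (6+1)%4 = 3 → [7, 0, 0, 1, 2, 1, 1, 3]

[7, 0, 0, 1, 2, 1, 1, 3]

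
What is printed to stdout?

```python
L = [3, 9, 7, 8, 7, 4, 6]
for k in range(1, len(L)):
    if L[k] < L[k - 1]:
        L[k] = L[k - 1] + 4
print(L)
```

[3, 9, 13, 17, 21, 25, 29]

k=1: 9>=3, unchanged → [3, 9, 7, 8, 7, 4, 6]
k=2: 7<9, L[2] = 9+4 = 13 → [3, 9, 13, 8, 7, 4, 6]
k=3: 8<13, L[3] = 13+4 = 17 → [3, 9, 13, 17, 7, 4, 6]
k=4: 7<17, L[4] = 17+4 = 21 → [3, 9, 13, 17, 21, 4, 6]
k=5: 4<21, L[5] = 21+4 = 25 → [3, 9, 13, 17, 21, 25, 6]
k=6: 6<25, L[6] = 25+4 = 29 → [3, 9, 13, 17, 21, 25, 29]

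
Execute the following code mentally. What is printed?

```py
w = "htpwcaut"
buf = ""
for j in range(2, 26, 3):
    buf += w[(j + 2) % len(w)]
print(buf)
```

ctpahwut

j=2: add w[4]='c' → 'c'
j=5: add w[7]='t' → 'ct'
j=8: add w[2]='p' → 'ctp'
j=11: add w[5]='a' → 'ctpa'
j=14: add w[0]='h' → 'ctpah'
j=17: add w[3]='w' → 'ctpahw'
j=20: add w[6]='u' → 'ctpahwu'
j=23: add w[1]='t' → 'ctpahwut'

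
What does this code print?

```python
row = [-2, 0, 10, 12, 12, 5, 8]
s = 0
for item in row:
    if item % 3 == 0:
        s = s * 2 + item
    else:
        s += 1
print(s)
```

50

item=-2: not %3==0, s = 0+1 = 1
item=0: %3==0, s = 1*2+0 = 2
item=10: not %3==0, s = 2+1 = 3
item=12: %3==0, s = 3*2+12 = 18
item=12: %3==0, s = 18*2+12 = 48
item=5: not %3==0, s = 48+1 = 49
item=8: not %3==0, s = 49+1 = 50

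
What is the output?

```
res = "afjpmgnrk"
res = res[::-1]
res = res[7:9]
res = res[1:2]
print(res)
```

a

reverse → 'krngmpjfa'
slice [7:9] → 'fa'
slice [1:2] → 'a'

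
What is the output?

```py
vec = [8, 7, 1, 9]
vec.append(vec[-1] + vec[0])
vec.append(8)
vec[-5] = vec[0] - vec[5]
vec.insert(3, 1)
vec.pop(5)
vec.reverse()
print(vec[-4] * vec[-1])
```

append vec[-1]+vec[0] = 9+8 = 17 → [8, 7, 1, 9, 17]
append 8 → [8, 7, 1, 9, 17, 8]
vec[-5] = vec[0]-vec[5] = 8-8 = 0 → [8, 0, 1, 9, 17, 8]
insert 1 at 3 → [8, 0, 1, 1, 9, 17, 8]
pop(5) removes 17 → [8, 0, 1, 1, 9, 8]
reverse → [8, 9, 1, 1, 0, 8]
vec[-4]*vec[-1] = 1*8 = 8

8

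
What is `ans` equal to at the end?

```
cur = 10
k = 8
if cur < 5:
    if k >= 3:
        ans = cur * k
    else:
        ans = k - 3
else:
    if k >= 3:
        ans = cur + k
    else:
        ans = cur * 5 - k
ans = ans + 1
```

19

cur=10, k=8
cur < 5 is False; k >= 3 is True
→ ans = cur + k = 18
ans = 18+1 = 19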